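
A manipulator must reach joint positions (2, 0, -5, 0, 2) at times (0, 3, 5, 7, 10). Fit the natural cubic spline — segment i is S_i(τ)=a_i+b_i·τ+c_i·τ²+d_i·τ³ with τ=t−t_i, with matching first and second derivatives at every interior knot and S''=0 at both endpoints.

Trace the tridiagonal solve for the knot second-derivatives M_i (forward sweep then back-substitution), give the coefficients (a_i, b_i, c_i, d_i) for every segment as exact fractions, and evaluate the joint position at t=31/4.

  seg 0: a=2 b=13/36 c=0 d=-37/324
  seg 1: a=0 b=-49/18 c=-37/36 d=41/72
  seg 2: a=-5 b=0 c=43/18 d=-41/72
  seg 3: a=0 b=49/18 c=-37/36 d=37/324
S(31/4) = 387/256

Δ: Δ0=-2/3, Δ1=-5/2, Δ2=5/2, Δ3=2/3
row 1: diag=10, rhs=-11; c'=1/5, d'=-11/10
row 2: denom=8−2·1/5=38/5; d'=(30−2·-11/10)/(38/5)=161/38
row 3: denom=10−2·5/19=180/19; d'=(-11−2·161/38)/(180/19)=-37/18
back: M3=-37/18
back: M2=161/38−5/19·-37/18=43/9
back: M1=-11/10−1/5·43/9=-37/18
M: M0=0, M1=-37/18, M2=43/9, M3=-37/18, M4=0
seg 0: a=2, c=M0/2=0, d=(M1−M0)/(6·3)=-37/324, b=Δ0−h0·(2M0+M1)/6=13/36
seg 1: a=0, c=M1/2=-37/36, d=(M2−M1)/(6·2)=41/72, b=Δ1−h1·(2M1+M2)/6=-49/18
seg 2: a=-5, c=M2/2=43/18, d=(M3−M2)/(6·2)=-41/72, b=Δ2−h2·(2M2+M3)/6=0
seg 3: a=0, c=M3/2=-37/36, d=(M4−M3)/(6·3)=37/324, b=Δ3−h3·(2M3+M4)/6=49/18
t_q=31/4 → seg 3, τ=3/4; S=0+49/18·τ+-37/36·τ²+37/324·τ³=387/256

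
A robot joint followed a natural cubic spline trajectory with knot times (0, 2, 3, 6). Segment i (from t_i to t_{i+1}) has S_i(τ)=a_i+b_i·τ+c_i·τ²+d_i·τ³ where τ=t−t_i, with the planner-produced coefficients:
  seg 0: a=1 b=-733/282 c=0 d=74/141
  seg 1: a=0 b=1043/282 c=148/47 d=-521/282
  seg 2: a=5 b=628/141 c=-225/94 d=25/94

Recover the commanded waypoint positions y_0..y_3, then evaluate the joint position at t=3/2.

y_0=1 y_1=0 y_2=5 y_3=4
S(3/2) = -53/47

y_0 = S_0(0) = a_0 = 1
y_1 = S_1(0) = a_1 = 0
y_2 = S_2(0) = a_2 = 5
y_3 = S_2(3) = 4
t_q=3/2 is in segment 0 (τ=3/2); S_0(τ)=-53/47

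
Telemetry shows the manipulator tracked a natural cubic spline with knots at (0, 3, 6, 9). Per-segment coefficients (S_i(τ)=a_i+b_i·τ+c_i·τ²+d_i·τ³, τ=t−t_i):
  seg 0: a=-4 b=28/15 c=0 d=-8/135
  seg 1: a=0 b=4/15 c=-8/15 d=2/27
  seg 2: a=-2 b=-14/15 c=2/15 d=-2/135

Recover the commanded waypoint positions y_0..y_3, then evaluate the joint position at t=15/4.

y_0 = S_0(0) = a_0 = -4
y_1 = S_1(0) = a_1 = 0
y_2 = S_2(0) = a_2 = -2
y_3 = S_2(3) = -4
t_q=15/4 is in segment 1 (τ=3/4); S_1(τ)=-11/160

y_0=-4 y_1=0 y_2=-2 y_3=-4
S(15/4) = -11/160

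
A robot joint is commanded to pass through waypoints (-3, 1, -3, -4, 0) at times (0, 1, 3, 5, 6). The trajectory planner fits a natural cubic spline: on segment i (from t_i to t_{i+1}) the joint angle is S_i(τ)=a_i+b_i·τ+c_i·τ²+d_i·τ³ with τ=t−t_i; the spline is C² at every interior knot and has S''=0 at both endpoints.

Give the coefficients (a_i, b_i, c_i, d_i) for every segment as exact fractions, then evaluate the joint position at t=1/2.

  seg 0: a=-3 b=51/10 c=0 d=-11/10
  seg 1: a=1 b=9/5 c=-33/10 d=7/10
  seg 2: a=-3 b=-3 c=9/10 d=7/40
  seg 3: a=-4 b=27/10 c=39/20 d=-13/20
S(1/2) = -47/80

Δ: Δ0=4, Δ1=-2, Δ2=-1/2, Δ3=4
row 1: diag=6, rhs=-36; c'=1/3, d'=-6
row 2: denom=8−2·1/3=22/3; d'=(9−2·-6)/(22/3)=63/22
row 3: denom=6−2·3/11=60/11; d'=(27−2·63/22)/(60/11)=39/10
back: M3=39/10
back: M2=63/22−3/11·39/10=9/5
back: M1=-6−1/3·9/5=-33/5
M: M0=0, M1=-33/5, M2=9/5, M3=39/10, M4=0
seg 0: a=-3, c=M0/2=0, d=(M1−M0)/(6·1)=-11/10, b=Δ0−h0·(2M0+M1)/6=51/10
seg 1: a=1, c=M1/2=-33/10, d=(M2−M1)/(6·2)=7/10, b=Δ1−h1·(2M1+M2)/6=9/5
seg 2: a=-3, c=M2/2=9/10, d=(M3−M2)/(6·2)=7/40, b=Δ2−h2·(2M2+M3)/6=-3
seg 3: a=-4, c=M3/2=39/20, d=(M4−M3)/(6·1)=-13/20, b=Δ3−h3·(2M3+M4)/6=27/10
t_q=1/2 → seg 0, τ=1/2; S=-3+51/10·τ+0·τ²+-11/10·τ³=-47/80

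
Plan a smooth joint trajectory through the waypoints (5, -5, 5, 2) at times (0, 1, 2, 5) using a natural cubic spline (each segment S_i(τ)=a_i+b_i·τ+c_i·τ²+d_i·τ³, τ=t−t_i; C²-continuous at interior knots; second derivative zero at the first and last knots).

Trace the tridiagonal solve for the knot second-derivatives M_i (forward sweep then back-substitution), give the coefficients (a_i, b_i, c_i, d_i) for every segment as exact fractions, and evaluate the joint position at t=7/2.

Δ: Δ0=-10, Δ1=10, Δ2=-1
row 1: diag=4, rhs=120; c'=1/4, d'=30
row 2: denom=8−1·1/4=31/4; d'=(-66−1·30)/(31/4)=-384/31
back: M2=-384/31
back: M1=30−1/4·-384/31=1026/31
M: M0=0, M1=1026/31, M2=-384/31, M3=0
seg 0: a=5, c=M0/2=0, d=(M1−M0)/(6·1)=171/31, b=Δ0−h0·(2M0+M1)/6=-481/31
seg 1: a=-5, c=M1/2=513/31, d=(M2−M1)/(6·1)=-235/31, b=Δ1−h1·(2M1+M2)/6=32/31
seg 2: a=5, c=M2/2=-192/31, d=(M3−M2)/(6·3)=64/93, b=Δ2−h2·(2M2+M3)/6=353/31
t_q=7/2 → seg 2, τ=3/2; S=5+353/31·τ+-192/31·τ²+64/93·τ³=649/62

  seg 0: a=5 b=-481/31 c=0 d=171/31
  seg 1: a=-5 b=32/31 c=513/31 d=-235/31
  seg 2: a=5 b=353/31 c=-192/31 d=64/93
S(7/2) = 649/62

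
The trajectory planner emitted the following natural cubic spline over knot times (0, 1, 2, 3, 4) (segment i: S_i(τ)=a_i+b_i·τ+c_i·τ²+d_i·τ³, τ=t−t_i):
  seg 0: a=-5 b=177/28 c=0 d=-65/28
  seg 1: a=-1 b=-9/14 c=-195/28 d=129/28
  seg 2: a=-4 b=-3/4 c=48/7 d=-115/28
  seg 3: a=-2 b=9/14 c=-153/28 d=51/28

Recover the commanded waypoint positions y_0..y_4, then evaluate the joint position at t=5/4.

y_0 = S_0(0) = a_0 = -5
y_1 = S_1(0) = a_1 = -1
y_2 = S_2(0) = a_2 = -4
y_3 = S_3(0) = a_3 = -2
y_4 = S_3(1) = -5
t_q=5/4 is in segment 1 (τ=1/4); S_1(τ)=-2731/1792

y_0=-5 y_1=-1 y_2=-4 y_3=-2 y_4=-5
S(5/4) = -2731/1792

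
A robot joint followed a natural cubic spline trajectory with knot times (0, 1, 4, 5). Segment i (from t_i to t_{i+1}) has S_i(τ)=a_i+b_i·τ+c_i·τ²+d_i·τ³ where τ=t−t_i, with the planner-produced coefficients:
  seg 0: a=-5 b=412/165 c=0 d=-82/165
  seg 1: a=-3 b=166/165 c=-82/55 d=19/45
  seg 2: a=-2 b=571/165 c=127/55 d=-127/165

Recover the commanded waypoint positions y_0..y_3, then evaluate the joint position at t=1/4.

y_0 = S_0(0) = a_0 = -5
y_1 = S_1(0) = a_1 = -3
y_2 = S_2(0) = a_2 = -2
y_3 = S_2(1) = 3
t_q=1/4 is in segment 0 (τ=1/4); S_0(τ)=-1543/352

y_0=-5 y_1=-3 y_2=-2 y_3=3
S(1/4) = -1543/352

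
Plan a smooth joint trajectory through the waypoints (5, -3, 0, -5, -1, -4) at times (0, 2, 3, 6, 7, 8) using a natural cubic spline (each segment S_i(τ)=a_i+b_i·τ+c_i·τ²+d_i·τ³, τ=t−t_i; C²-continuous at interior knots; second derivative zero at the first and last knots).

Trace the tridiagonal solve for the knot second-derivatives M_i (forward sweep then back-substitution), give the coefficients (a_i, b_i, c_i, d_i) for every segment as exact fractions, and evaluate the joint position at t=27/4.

  seg 0: a=5 b=-25198/3723 c=0 d=5153/7446
  seg 1: a=-3 b=5720/3723 c=5153/1241 d=-10010/3723
  seg 2: a=0 b=6608/3723 c=-4857/1241 d=10300/11169
  seg 3: a=-5 b=11882/3723 c=5443/1241 d=-13319/3723
  seg 4: a=-1 b=4583/3723 c=-7876/1241 d=7876/3723
S(27/4) = -130931/79424

Δ: Δ0=-4, Δ1=3, Δ2=-5/3, Δ3=4, Δ4=-3
row 1: diag=6, rhs=42; c'=1/6, d'=7
row 2: denom=8−1·1/6=47/6; d'=(-28−1·7)/(47/6)=-210/47
row 3: denom=8−3·18/47=322/47; d'=(34−3·-210/47)/(322/47)=1114/161
row 4: denom=4−1·47/322=1241/322; d'=(-42−1·1114/161)/(1241/322)=-15752/1241
back: M4=-15752/1241
back: M3=1114/161−47/322·-15752/1241=10886/1241
back: M2=-210/47−18/47·10886/1241=-9714/1241
back: M1=7−1/6·-9714/1241=10306/1241
M: M0=0, M1=10306/1241, M2=-9714/1241, M3=10886/1241, M4=-15752/1241, M5=0
seg 0: a=5, c=M0/2=0, d=(M1−M0)/(6·2)=5153/7446, b=Δ0−h0·(2M0+M1)/6=-25198/3723
seg 1: a=-3, c=M1/2=5153/1241, d=(M2−M1)/(6·1)=-10010/3723, b=Δ1−h1·(2M1+M2)/6=5720/3723
seg 2: a=0, c=M2/2=-4857/1241, d=(M3−M2)/(6·3)=10300/11169, b=Δ2−h2·(2M2+M3)/6=6608/3723
seg 3: a=-5, c=M3/2=5443/1241, d=(M4−M3)/(6·1)=-13319/3723, b=Δ3−h3·(2M3+M4)/6=11882/3723
seg 4: a=-1, c=M4/2=-7876/1241, d=(M5−M4)/(6·1)=7876/3723, b=Δ4−h4·(2M4+M5)/6=4583/3723
t_q=27/4 → seg 3, τ=3/4; S=-5+11882/3723·τ+5443/1241·τ²+-13319/3723·τ³=-130931/79424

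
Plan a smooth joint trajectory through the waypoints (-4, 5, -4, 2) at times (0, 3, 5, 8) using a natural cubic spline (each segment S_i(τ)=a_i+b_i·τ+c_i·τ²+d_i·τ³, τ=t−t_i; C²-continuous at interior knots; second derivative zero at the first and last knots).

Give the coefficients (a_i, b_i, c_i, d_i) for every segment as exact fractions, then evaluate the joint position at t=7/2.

Δ: Δ0=3, Δ1=-9/2, Δ2=2
row 1: diag=10, rhs=-45; c'=1/5, d'=-9/2
row 2: denom=10−2·1/5=48/5; d'=(39−2·-9/2)/(48/5)=5
back: M2=5
back: M1=-9/2−1/5·5=-11/2
M: M0=0, M1=-11/2, M2=5, M3=0
seg 0: a=-4, c=M0/2=0, d=(M1−M0)/(6·3)=-11/36, b=Δ0−h0·(2M0+M1)/6=23/4
seg 1: a=5, c=M1/2=-11/4, d=(M2−M1)/(6·2)=7/8, b=Δ1−h1·(2M1+M2)/6=-5/2
seg 2: a=-4, c=M2/2=5/2, d=(M3−M2)/(6·3)=-5/18, b=Δ2−h2·(2M2+M3)/6=-3
t_q=7/2 → seg 1, τ=1/2; S=5+-5/2·τ+-11/4·τ²+7/8·τ³=203/64

  seg 0: a=-4 b=23/4 c=0 d=-11/36
  seg 1: a=5 b=-5/2 c=-11/4 d=7/8
  seg 2: a=-4 b=-3 c=5/2 d=-5/18
S(7/2) = 203/64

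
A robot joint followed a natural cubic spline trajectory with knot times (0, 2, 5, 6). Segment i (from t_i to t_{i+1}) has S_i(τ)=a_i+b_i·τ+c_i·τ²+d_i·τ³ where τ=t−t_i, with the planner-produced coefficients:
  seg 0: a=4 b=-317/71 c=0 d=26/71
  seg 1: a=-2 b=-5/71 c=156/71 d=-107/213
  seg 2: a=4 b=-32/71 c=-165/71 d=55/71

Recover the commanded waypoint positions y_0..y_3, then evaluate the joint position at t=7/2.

y_0=4 y_1=-2 y_2=4 y_3=2
S(7/2) = 649/568

y_0 = S_0(0) = a_0 = 4
y_1 = S_1(0) = a_1 = -2
y_2 = S_2(0) = a_2 = 4
y_3 = S_2(1) = 2
t_q=7/2 is in segment 1 (τ=3/2); S_1(τ)=649/568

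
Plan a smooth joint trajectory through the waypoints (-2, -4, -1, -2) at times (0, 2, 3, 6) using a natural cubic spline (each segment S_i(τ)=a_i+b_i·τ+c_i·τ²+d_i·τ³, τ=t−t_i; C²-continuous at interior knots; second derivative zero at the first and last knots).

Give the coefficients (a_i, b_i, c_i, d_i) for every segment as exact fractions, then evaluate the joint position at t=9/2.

Δ: Δ0=-1, Δ1=3, Δ2=-1/3
row 1: diag=6, rhs=24; c'=1/6, d'=4
row 2: denom=8−1·1/6=47/6; d'=(-20−1·4)/(47/6)=-144/47
back: M2=-144/47
back: M1=4−1/6·-144/47=212/47
M: M0=0, M1=212/47, M2=-144/47, M3=0
seg 0: a=-2, c=M0/2=0, d=(M1−M0)/(6·2)=53/141, b=Δ0−h0·(2M0+M1)/6=-353/141
seg 1: a=-4, c=M1/2=106/47, d=(M2−M1)/(6·1)=-178/141, b=Δ1−h1·(2M1+M2)/6=283/141
seg 2: a=-1, c=M2/2=-72/47, d=(M3−M2)/(6·3)=8/47, b=Δ2−h2·(2M2+M3)/6=385/141
t_q=9/2 → seg 2, τ=3/2; S=-1+385/141·τ+-72/47·τ²+8/47·τ³=21/94

  seg 0: a=-2 b=-353/141 c=0 d=53/141
  seg 1: a=-4 b=283/141 c=106/47 d=-178/141
  seg 2: a=-1 b=385/141 c=-72/47 d=8/47
S(9/2) = 21/94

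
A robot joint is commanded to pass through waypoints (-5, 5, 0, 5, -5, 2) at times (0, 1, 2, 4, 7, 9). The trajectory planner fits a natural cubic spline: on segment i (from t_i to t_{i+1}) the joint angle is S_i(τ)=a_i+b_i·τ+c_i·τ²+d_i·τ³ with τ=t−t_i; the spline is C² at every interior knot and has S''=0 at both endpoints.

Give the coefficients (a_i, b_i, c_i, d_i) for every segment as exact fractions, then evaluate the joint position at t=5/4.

  seg 0: a=-5 b=166561/11598 c=0 d=-50581/11598
  seg 1: a=5 b=7409/5799 c=-50581/3866 d=78935/11598
  seg 2: a=0 b=-51863/11598 c=14177/1933 d=-44633/23196
  seg 3: a=5 b=20587/11598 c=-16279/3866 d=1616/1933
  seg 4: a=-5 b=-10643/11598 c=12809/3866 d=-12809/23196
S(5/4) = 1140137/247424

Δ: Δ0=10, Δ1=-5, Δ2=5/2, Δ3=-10/3, Δ4=7/2
row 1: diag=4, rhs=-90; c'=1/4, d'=-45/2
row 2: denom=6−1·1/4=23/4; d'=(45−1·-45/2)/(23/4)=270/23
row 3: denom=10−2·8/23=214/23; d'=(-35−2·270/23)/(214/23)=-1345/214
row 4: denom=10−3·69/214=1933/214; d'=(41−3·-1345/214)/(1933/214)=12809/1933
back: M4=12809/1933
back: M3=-1345/214−69/214·12809/1933=-16279/1933
back: M2=270/23−8/23·-16279/1933=28354/1933
back: M1=-45/2−1/4·28354/1933=-50581/1933
M: M0=0, M1=-50581/1933, M2=28354/1933, M3=-16279/1933, M4=12809/1933, M5=0
seg 0: a=-5, c=M0/2=0, d=(M1−M0)/(6·1)=-50581/11598, b=Δ0−h0·(2M0+M1)/6=166561/11598
seg 1: a=5, c=M1/2=-50581/3866, d=(M2−M1)/(6·1)=78935/11598, b=Δ1−h1·(2M1+M2)/6=7409/5799
seg 2: a=0, c=M2/2=14177/1933, d=(M3−M2)/(6·2)=-44633/23196, b=Δ2−h2·(2M2+M3)/6=-51863/11598
seg 3: a=5, c=M3/2=-16279/3866, d=(M4−M3)/(6·3)=1616/1933, b=Δ3−h3·(2M3+M4)/6=20587/11598
seg 4: a=-5, c=M4/2=12809/3866, d=(M5−M4)/(6·2)=-12809/23196, b=Δ4−h4·(2M4+M5)/6=-10643/11598
t_q=5/4 → seg 1, τ=1/4; S=5+7409/5799·τ+-50581/3866·τ²+78935/11598·τ³=1140137/247424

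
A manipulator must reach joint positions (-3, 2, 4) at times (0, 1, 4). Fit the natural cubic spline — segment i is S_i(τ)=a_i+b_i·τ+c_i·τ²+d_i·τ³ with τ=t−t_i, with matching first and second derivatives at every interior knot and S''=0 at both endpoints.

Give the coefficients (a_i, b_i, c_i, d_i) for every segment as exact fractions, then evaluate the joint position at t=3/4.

  seg 0: a=-3 b=133/24 c=0 d=-13/24
  seg 1: a=2 b=47/12 c=-13/8 d=13/72
S(3/4) = 475/512

Δ: Δ0=5, Δ1=2/3
row 1: diag=8, rhs=-26; c'=3/8, d'=-13/4
back: M1=-13/4
M: M0=0, M1=-13/4, M2=0
seg 0: a=-3, c=M0/2=0, d=(M1−M0)/(6·1)=-13/24, b=Δ0−h0·(2M0+M1)/6=133/24
seg 1: a=2, c=M1/2=-13/8, d=(M2−M1)/(6·3)=13/72, b=Δ1−h1·(2M1+M2)/6=47/12
t_q=3/4 → seg 0, τ=3/4; S=-3+133/24·τ+0·τ²+-13/24·τ³=475/512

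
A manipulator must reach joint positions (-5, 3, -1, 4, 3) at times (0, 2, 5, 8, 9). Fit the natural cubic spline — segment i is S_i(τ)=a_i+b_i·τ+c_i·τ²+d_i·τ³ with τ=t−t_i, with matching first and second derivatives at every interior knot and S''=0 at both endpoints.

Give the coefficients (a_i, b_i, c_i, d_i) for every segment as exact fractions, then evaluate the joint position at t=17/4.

Δ: Δ0=4, Δ1=-4/3, Δ2=5/3, Δ3=-1
row 1: diag=10, rhs=-32; c'=3/10, d'=-16/5
row 2: denom=12−3·3/10=111/10; d'=(18−3·-16/5)/(111/10)=92/37
row 3: denom=8−3·10/37=266/37; d'=(-16−3·92/37)/(266/37)=-62/19
back: M3=-62/19
back: M2=92/37−10/37·-62/19=64/19
back: M1=-16/5−3/10·64/19=-80/19
M: M0=0, M1=-80/19, M2=64/19, M3=-62/19, M4=0
seg 0: a=-5, c=M0/2=0, d=(M1−M0)/(6·2)=-20/57, b=Δ0−h0·(2M0+M1)/6=308/57
seg 1: a=3, c=M1/2=-40/19, d=(M2−M1)/(6·3)=8/19, b=Δ1−h1·(2M1+M2)/6=68/57
seg 2: a=-1, c=M2/2=32/19, d=(M3−M2)/(6·3)=-7/19, b=Δ2−h2·(2M2+M3)/6=-4/57
seg 3: a=4, c=M3/2=-31/19, d=(M4−M3)/(6·1)=31/57, b=Δ3−h3·(2M3+M4)/6=5/57
t_q=17/4 → seg 1, τ=9/4; S=3+68/57·τ+-40/19·τ²+8/19·τ³=-27/152

  seg 0: a=-5 b=308/57 c=0 d=-20/57
  seg 1: a=3 b=68/57 c=-40/19 d=8/19
  seg 2: a=-1 b=-4/57 c=32/19 d=-7/19
  seg 3: a=4 b=5/57 c=-31/19 d=31/57
S(17/4) = -27/152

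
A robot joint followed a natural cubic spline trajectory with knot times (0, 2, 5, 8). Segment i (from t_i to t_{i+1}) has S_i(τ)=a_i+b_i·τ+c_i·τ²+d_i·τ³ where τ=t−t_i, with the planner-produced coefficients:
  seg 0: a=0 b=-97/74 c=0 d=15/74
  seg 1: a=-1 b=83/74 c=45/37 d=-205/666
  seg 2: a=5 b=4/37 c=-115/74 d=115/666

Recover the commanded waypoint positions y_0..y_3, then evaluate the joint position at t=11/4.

y_0=0 y_1=-1 y_2=5 y_3=-4
S(11/4) = 1873/4736

y_0 = S_0(0) = a_0 = 0
y_1 = S_1(0) = a_1 = -1
y_2 = S_2(0) = a_2 = 5
y_3 = S_2(3) = -4
t_q=11/4 is in segment 1 (τ=3/4); S_1(τ)=1873/4736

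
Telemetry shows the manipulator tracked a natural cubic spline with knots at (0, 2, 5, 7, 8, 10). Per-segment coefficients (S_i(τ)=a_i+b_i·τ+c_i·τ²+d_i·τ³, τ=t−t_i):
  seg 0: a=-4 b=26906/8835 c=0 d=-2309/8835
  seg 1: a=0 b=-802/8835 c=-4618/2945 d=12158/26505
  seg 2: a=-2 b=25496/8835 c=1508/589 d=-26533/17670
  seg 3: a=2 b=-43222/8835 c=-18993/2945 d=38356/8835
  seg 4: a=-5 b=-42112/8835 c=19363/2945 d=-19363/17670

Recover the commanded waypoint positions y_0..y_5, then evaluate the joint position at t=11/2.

y_0=-4 y_1=0 y_2=-2 y_3=2 y_4=-5 y_5=3
S(11/2) = -987/9424

y_0 = S_0(0) = a_0 = -4
y_1 = S_1(0) = a_1 = 0
y_2 = S_2(0) = a_2 = -2
y_3 = S_3(0) = a_3 = 2
y_4 = S_4(0) = a_4 = -5
y_5 = S_4(2) = 3
t_q=11/2 is in segment 2 (τ=1/2); S_2(τ)=-987/9424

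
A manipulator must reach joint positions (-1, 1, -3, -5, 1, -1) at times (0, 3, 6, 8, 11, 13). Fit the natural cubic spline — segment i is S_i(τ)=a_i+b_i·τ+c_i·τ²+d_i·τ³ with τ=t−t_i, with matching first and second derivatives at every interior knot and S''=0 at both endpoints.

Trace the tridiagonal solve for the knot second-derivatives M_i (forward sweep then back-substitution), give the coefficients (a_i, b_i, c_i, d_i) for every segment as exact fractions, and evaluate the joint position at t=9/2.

  seg 0: a=-1 b=1245/1069 c=0 d=-1597/28863
  seg 1: a=1 b=-352/1069 c=-1597/3207 d=1571/28863
  seg 2: a=-3 b=-1975/1069 c=-26/3207 d=1385/6414
  seg 3: a=-5 b=2281/3207 c=4129/3207 d=-8254/28863
  seg 4: a=1 b=2293/3207 c=-1375/1069 d=1375/6414
S(9/2) = -3683/8552

Δ: Δ0=2/3, Δ1=-4/3, Δ2=-1, Δ3=2, Δ4=-1
row 1: diag=12, rhs=-12; c'=1/4, d'=-1
row 2: denom=10−3·1/4=37/4; d'=(2−3·-1)/(37/4)=20/37
row 3: denom=10−2·8/37=354/37; d'=(18−2·20/37)/(354/37)=313/177
row 4: denom=10−3·37/118=1069/118; d'=(-18−3·313/177)/(1069/118)=-2750/1069
back: M4=-2750/1069
back: M3=313/177−37/118·-2750/1069=8258/3207
back: M2=20/37−8/37·8258/3207=-52/3207
back: M1=-1−1/4·-52/3207=-3194/3207
M: M0=0, M1=-3194/3207, M2=-52/3207, M3=8258/3207, M4=-2750/1069, M5=0
seg 0: a=-1, c=M0/2=0, d=(M1−M0)/(6·3)=-1597/28863, b=Δ0−h0·(2M0+M1)/6=1245/1069
seg 1: a=1, c=M1/2=-1597/3207, d=(M2−M1)/(6·3)=1571/28863, b=Δ1−h1·(2M1+M2)/6=-352/1069
seg 2: a=-3, c=M2/2=-26/3207, d=(M3−M2)/(6·2)=1385/6414, b=Δ2−h2·(2M2+M3)/6=-1975/1069
seg 3: a=-5, c=M3/2=4129/3207, d=(M4−M3)/(6·3)=-8254/28863, b=Δ3−h3·(2M3+M4)/6=2281/3207
seg 4: a=1, c=M4/2=-1375/1069, d=(M5−M4)/(6·2)=1375/6414, b=Δ4−h4·(2M4+M5)/6=2293/3207
t_q=9/2 → seg 1, τ=3/2; S=1+-352/1069·τ+-1597/3207·τ²+1571/28863·τ³=-3683/8552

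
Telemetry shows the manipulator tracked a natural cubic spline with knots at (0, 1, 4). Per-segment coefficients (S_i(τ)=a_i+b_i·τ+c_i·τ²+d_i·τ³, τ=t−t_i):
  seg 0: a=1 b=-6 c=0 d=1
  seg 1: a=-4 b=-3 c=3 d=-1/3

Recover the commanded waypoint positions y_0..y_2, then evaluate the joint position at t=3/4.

y_0 = S_0(0) = a_0 = 1
y_1 = S_1(0) = a_1 = -4
y_2 = S_1(3) = 5
t_q=3/4 is in segment 0 (τ=3/4); S_0(τ)=-197/64

y_0=1 y_1=-4 y_2=5
S(3/4) = -197/64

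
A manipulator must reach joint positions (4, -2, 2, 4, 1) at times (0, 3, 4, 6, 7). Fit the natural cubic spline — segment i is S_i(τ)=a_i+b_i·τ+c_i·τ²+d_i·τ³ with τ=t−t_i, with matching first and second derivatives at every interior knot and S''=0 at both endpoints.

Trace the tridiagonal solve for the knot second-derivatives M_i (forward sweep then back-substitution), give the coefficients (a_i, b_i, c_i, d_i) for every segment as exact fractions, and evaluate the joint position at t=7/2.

  seg 0: a=4 b=-553/125 c=0 d=101/375
  seg 1: a=-2 b=356/125 c=303/125 d=-159/125
  seg 2: a=2 b=97/25 c=-174/125 d=-3/125
  seg 3: a=4 b=-247/125 c=-192/125 d=64/125
S(7/2) = -129/1000

Δ: Δ0=-2, Δ1=4, Δ2=1, Δ3=-3
row 1: diag=8, rhs=36; c'=1/8, d'=9/2
row 2: denom=6−1·1/8=47/8; d'=(-18−1·9/2)/(47/8)=-180/47
row 3: denom=6−2·16/47=250/47; d'=(-24−2·-180/47)/(250/47)=-384/125
back: M3=-384/125
back: M2=-180/47−16/47·-384/125=-348/125
back: M1=9/2−1/8·-348/125=606/125
M: M0=0, M1=606/125, M2=-348/125, M3=-384/125, M4=0
seg 0: a=4, c=M0/2=0, d=(M1−M0)/(6·3)=101/375, b=Δ0−h0·(2M0+M1)/6=-553/125
seg 1: a=-2, c=M1/2=303/125, d=(M2−M1)/(6·1)=-159/125, b=Δ1−h1·(2M1+M2)/6=356/125
seg 2: a=2, c=M2/2=-174/125, d=(M3−M2)/(6·2)=-3/125, b=Δ2−h2·(2M2+M3)/6=97/25
seg 3: a=4, c=M3/2=-192/125, d=(M4−M3)/(6·1)=64/125, b=Δ3−h3·(2M3+M4)/6=-247/125
t_q=7/2 → seg 1, τ=1/2; S=-2+356/125·τ+303/125·τ²+-159/125·τ³=-129/1000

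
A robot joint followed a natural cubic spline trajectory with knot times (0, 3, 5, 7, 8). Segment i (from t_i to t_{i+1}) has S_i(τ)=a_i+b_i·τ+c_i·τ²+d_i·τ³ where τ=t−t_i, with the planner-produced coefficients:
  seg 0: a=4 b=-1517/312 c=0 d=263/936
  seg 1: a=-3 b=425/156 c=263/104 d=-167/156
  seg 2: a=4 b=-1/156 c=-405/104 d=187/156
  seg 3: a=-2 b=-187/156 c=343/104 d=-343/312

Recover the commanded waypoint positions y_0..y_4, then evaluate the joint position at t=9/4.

y_0=4 y_1=-3 y_2=4 y_3=-2 y_4=-1
S(9/4) = -24889/6656

y_0 = S_0(0) = a_0 = 4
y_1 = S_1(0) = a_1 = -3
y_2 = S_2(0) = a_2 = 4
y_3 = S_3(0) = a_3 = -2
y_4 = S_3(1) = -1
t_q=9/4 is in segment 0 (τ=9/4); S_0(τ)=-24889/6656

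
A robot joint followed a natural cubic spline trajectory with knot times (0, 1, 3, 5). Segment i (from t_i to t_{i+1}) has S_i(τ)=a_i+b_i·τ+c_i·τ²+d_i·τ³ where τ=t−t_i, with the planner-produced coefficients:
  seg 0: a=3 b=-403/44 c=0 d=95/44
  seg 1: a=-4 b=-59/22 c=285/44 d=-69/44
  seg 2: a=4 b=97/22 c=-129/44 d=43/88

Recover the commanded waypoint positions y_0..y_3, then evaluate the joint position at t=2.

y_0=3 y_1=-4 y_2=4 y_3=5
S(2) = -39/22

y_0 = S_0(0) = a_0 = 3
y_1 = S_1(0) = a_1 = -4
y_2 = S_2(0) = a_2 = 4
y_3 = S_2(2) = 5
t_q=2 is in segment 1 (τ=1); S_1(τ)=-39/22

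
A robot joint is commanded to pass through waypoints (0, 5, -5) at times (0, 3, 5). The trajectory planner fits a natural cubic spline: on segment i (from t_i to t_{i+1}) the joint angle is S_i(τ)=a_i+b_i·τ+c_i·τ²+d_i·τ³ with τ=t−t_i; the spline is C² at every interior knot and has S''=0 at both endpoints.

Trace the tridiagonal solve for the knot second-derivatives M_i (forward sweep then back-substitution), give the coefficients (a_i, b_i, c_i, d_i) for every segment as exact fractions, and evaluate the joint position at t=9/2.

  seg 0: a=0 b=11/3 c=0 d=-2/9
  seg 1: a=5 b=-7/3 c=-2 d=1/3
S(9/2) = -15/8

Δ: Δ0=5/3, Δ1=-5
row 1: diag=10, rhs=-40; c'=1/5, d'=-4
back: M1=-4
M: M0=0, M1=-4, M2=0
seg 0: a=0, c=M0/2=0, d=(M1−M0)/(6·3)=-2/9, b=Δ0−h0·(2M0+M1)/6=11/3
seg 1: a=5, c=M1/2=-2, d=(M2−M1)/(6·2)=1/3, b=Δ1−h1·(2M1+M2)/6=-7/3
t_q=9/2 → seg 1, τ=3/2; S=5+-7/3·τ+-2·τ²+1/3·τ³=-15/8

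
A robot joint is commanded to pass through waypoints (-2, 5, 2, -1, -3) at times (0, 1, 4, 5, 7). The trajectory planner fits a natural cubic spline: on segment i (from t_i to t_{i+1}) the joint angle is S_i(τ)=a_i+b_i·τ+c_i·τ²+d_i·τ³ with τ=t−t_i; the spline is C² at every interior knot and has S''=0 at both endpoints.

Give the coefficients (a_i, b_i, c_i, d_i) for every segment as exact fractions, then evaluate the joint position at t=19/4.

  seg 0: a=-2 b=1294/161 c=0 d=-167/161
  seg 1: a=5 b=793/161 c=-501/161 d=61/161
  seg 2: a=2 b=-566/161 c=48/161 d=5/23
  seg 3: a=-1 b=-365/161 c=153/161 d=-51/322
S(19/4) = -169/448

Δ: Δ0=7, Δ1=-1, Δ2=-3, Δ3=-1
row 1: diag=8, rhs=-48; c'=3/8, d'=-6
row 2: denom=8−3·3/8=55/8; d'=(-12−3·-6)/(55/8)=48/55
row 3: denom=6−1·8/55=322/55; d'=(12−1·48/55)/(322/55)=306/161
back: M3=306/161
back: M2=48/55−8/55·306/161=96/161
back: M1=-6−3/8·96/161=-1002/161
M: M0=0, M1=-1002/161, M2=96/161, M3=306/161, M4=0
seg 0: a=-2, c=M0/2=0, d=(M1−M0)/(6·1)=-167/161, b=Δ0−h0·(2M0+M1)/6=1294/161
seg 1: a=5, c=M1/2=-501/161, d=(M2−M1)/(6·3)=61/161, b=Δ1−h1·(2M1+M2)/6=793/161
seg 2: a=2, c=M2/2=48/161, d=(M3−M2)/(6·1)=5/23, b=Δ2−h2·(2M2+M3)/6=-566/161
seg 3: a=-1, c=M3/2=153/161, d=(M4−M3)/(6·2)=-51/322, b=Δ3−h3·(2M3+M4)/6=-365/161
t_q=19/4 → seg 2, τ=3/4; S=2+-566/161·τ+48/161·τ²+5/23·τ³=-169/448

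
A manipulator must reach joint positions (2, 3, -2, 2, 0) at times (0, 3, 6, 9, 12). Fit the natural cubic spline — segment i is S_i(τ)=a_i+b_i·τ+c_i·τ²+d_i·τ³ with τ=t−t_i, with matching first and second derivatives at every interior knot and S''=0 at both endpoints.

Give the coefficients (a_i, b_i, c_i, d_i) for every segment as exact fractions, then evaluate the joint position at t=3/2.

  seg 0: a=2 b=47/42 c=0 d=-11/126
  seg 1: a=3 b=-26/21 c=-11/14 d=3/14
  seg 2: a=-2 b=-1/6 c=8/7 d=-3/14
  seg 3: a=2 b=19/21 c=-11/14 d=11/126
S(3/2) = 379/112

Δ: Δ0=1/3, Δ1=-5/3, Δ2=4/3, Δ3=-2/3
row 1: diag=12, rhs=-12; c'=1/4, d'=-1
row 2: denom=12−3·1/4=45/4; d'=(18−3·-1)/(45/4)=28/15
row 3: denom=12−3·4/15=56/5; d'=(-12−3·28/15)/(56/5)=-11/7
back: M3=-11/7
back: M2=28/15−4/15·-11/7=16/7
back: M1=-1−1/4·16/7=-11/7
M: M0=0, M1=-11/7, M2=16/7, M3=-11/7, M4=0
seg 0: a=2, c=M0/2=0, d=(M1−M0)/(6·3)=-11/126, b=Δ0−h0·(2M0+M1)/6=47/42
seg 1: a=3, c=M1/2=-11/14, d=(M2−M1)/(6·3)=3/14, b=Δ1−h1·(2M1+M2)/6=-26/21
seg 2: a=-2, c=M2/2=8/7, d=(M3−M2)/(6·3)=-3/14, b=Δ2−h2·(2M2+M3)/6=-1/6
seg 3: a=2, c=M3/2=-11/14, d=(M4−M3)/(6·3)=11/126, b=Δ3−h3·(2M3+M4)/6=19/21
t_q=3/2 → seg 0, τ=3/2; S=2+47/42·τ+0·τ²+-11/126·τ³=379/112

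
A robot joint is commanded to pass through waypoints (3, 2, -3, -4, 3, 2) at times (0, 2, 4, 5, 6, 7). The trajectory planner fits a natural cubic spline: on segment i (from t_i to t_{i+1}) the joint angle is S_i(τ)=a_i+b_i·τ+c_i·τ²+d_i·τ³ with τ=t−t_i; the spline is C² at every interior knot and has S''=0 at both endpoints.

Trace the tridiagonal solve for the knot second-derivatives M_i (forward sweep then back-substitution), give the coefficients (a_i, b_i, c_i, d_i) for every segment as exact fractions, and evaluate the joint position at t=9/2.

Δ: Δ0=-1/2, Δ1=-5/2, Δ2=-1, Δ3=7, Δ4=-1
row 1: diag=8, rhs=-12; c'=1/4, d'=-3/2
row 2: denom=6−2·1/4=11/2; d'=(9−2·-3/2)/(11/2)=24/11
row 3: denom=4−1·2/11=42/11; d'=(48−1·24/11)/(42/11)=12
row 4: denom=4−1·11/42=157/42; d'=(-48−1·12)/(157/42)=-2520/157
back: M4=-2520/157
back: M3=12−11/42·-2520/157=2544/157
back: M2=24/11−2/11·2544/157=-120/157
back: M1=-3/2−1/4·-120/157=-411/314
M: M0=0, M1=-411/314, M2=-120/157, M3=2544/157, M4=-2520/157, M5=0
seg 0: a=3, c=M0/2=0, d=(M1−M0)/(6·2)=-137/1256, b=Δ0−h0·(2M0+M1)/6=-10/157
seg 1: a=2, c=M1/2=-411/628, d=(M2−M1)/(6·2)=57/1256, b=Δ1−h1·(2M1+M2)/6=-431/314
seg 2: a=-3, c=M2/2=-60/157, d=(M3−M2)/(6·1)=444/157, b=Δ2−h2·(2M2+M3)/6=-541/157
seg 3: a=-4, c=M3/2=1272/157, d=(M4−M3)/(6·1)=-844/157, b=Δ3−h3·(2M3+M4)/6=671/157
seg 4: a=3, c=M4/2=-1260/157, d=(M5−M4)/(6·1)=420/157, b=Δ4−h4·(2M4+M5)/6=683/157
t_q=9/2 → seg 2, τ=1/2; S=-3+-541/157·τ+-60/157·τ²+444/157·τ³=-701/157

  seg 0: a=3 b=-10/157 c=0 d=-137/1256
  seg 1: a=2 b=-431/314 c=-411/628 d=57/1256
  seg 2: a=-3 b=-541/157 c=-60/157 d=444/157
  seg 3: a=-4 b=671/157 c=1272/157 d=-844/157
  seg 4: a=3 b=683/157 c=-1260/157 d=420/157
S(9/2) = -701/157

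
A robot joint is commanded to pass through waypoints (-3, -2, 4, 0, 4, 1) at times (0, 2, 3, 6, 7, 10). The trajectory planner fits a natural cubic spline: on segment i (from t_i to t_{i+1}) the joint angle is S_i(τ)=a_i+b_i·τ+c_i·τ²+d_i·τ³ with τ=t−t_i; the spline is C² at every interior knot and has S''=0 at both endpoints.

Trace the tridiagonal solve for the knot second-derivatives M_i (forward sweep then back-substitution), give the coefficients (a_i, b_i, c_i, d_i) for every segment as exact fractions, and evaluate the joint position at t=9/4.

  seg 0: a=-3 b=-9395/5058 c=0 d=2981/5058
  seg 1: a=-2 b=26377/5058 c=2981/843 d=-13915/5058
  seg 2: a=4 b=10202/2529 c=-2651/562 d=44429/45522
  seg 3: a=0 b=10537/5058 c=10285/2529 d=-3625/1686
  seg 4: a=4 b=9526/2529 c=-12055/5058 d=12055/45522
S(9/4) = -55921/107904

Δ: Δ0=1/2, Δ1=6, Δ2=-4/3, Δ3=4, Δ4=-1
row 1: diag=6, rhs=33; c'=1/6, d'=11/2
row 2: denom=8−1·1/6=47/6; d'=(-44−1·11/2)/(47/6)=-297/47
row 3: denom=8−3·18/47=322/47; d'=(32−3·-297/47)/(322/47)=2395/322
row 4: denom=8−1·47/322=2529/322; d'=(-30−1·2395/322)/(2529/322)=-12055/2529
back: M4=-12055/2529
back: M3=2395/322−47/322·-12055/2529=20570/2529
back: M2=-297/47−18/47·20570/2529=-2651/281
back: M1=11/2−1/6·-2651/281=5962/843
M: M0=0, M1=5962/843, M2=-2651/281, M3=20570/2529, M4=-12055/2529, M5=0
seg 0: a=-3, c=M0/2=0, d=(M1−M0)/(6·2)=2981/5058, b=Δ0−h0·(2M0+M1)/6=-9395/5058
seg 1: a=-2, c=M1/2=2981/843, d=(M2−M1)/(6·1)=-13915/5058, b=Δ1−h1·(2M1+M2)/6=26377/5058
seg 2: a=4, c=M2/2=-2651/562, d=(M3−M2)/(6·3)=44429/45522, b=Δ2−h2·(2M2+M3)/6=10202/2529
seg 3: a=0, c=M3/2=10285/2529, d=(M4−M3)/(6·1)=-3625/1686, b=Δ3−h3·(2M3+M4)/6=10537/5058
seg 4: a=4, c=M4/2=-12055/5058, d=(M5−M4)/(6·3)=12055/45522, b=Δ4−h4·(2M4+M5)/6=9526/2529
t_q=9/4 → seg 1, τ=1/4; S=-2+26377/5058·τ+2981/843·τ²+-13915/5058·τ³=-55921/107904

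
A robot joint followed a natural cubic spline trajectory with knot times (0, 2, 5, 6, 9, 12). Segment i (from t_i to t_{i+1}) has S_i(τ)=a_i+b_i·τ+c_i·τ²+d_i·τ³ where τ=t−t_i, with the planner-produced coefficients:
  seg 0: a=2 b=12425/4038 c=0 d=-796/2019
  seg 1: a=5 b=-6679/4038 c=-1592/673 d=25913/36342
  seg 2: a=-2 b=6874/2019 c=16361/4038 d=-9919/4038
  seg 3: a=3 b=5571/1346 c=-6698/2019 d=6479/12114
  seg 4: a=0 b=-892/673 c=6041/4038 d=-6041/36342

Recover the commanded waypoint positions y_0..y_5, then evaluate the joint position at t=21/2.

y_0 = S_0(0) = a_0 = 2
y_1 = S_1(0) = a_1 = 5
y_2 = S_2(0) = a_2 = -2
y_3 = S_3(0) = a_3 = 3
y_4 = S_4(0) = a_4 = 0
y_5 = S_4(3) = 5
t_q=21/2 is in segment 4 (τ=3/2); S_4(τ)=8797/10768

y_0=2 y_1=5 y_2=-2 y_3=3 y_4=0 y_5=5
S(21/2) = 8797/10768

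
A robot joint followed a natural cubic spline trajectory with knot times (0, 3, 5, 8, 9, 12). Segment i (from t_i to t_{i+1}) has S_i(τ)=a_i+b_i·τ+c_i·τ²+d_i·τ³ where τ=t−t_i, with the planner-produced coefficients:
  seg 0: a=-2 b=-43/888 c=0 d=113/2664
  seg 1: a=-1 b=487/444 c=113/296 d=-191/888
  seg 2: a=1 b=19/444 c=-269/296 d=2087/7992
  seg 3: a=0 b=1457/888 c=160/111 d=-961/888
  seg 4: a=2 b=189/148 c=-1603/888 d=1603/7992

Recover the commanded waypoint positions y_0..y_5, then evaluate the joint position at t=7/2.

y_0 = S_0(0) = a_0 = -2
y_1 = S_1(0) = a_1 = -1
y_2 = S_2(0) = a_2 = 1
y_3 = S_3(0) = a_3 = 0
y_4 = S_4(0) = a_4 = 2
y_5 = S_4(3) = -5
t_q=7/2 is in segment 1 (τ=1/2); S_1(τ)=-907/2368

y_0=-2 y_1=-1 y_2=1 y_3=0 y_4=2 y_5=-5
S(7/2) = -907/2368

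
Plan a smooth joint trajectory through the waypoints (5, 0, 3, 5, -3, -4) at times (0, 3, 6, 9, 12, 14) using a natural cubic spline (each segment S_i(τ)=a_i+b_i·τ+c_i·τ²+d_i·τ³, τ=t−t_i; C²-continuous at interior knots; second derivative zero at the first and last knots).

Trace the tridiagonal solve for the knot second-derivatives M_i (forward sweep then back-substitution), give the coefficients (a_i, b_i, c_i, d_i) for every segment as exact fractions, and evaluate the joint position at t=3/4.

  seg 0: a=5 b=-7193/3090 c=0 d=227/3090
  seg 1: a=0 b=-532/1545 c=681/1030 d=-395/5562
  seg 2: a=3 b=5269/3090 c=34/1545 d=-3413/27810
  seg 3: a=5 b=-2281/1545 c=-223/206 d=2119/9270
  seg 4: a=-3 b=-5561/3090 c=502/515 d=-251/1545
S(3/4) = 43311/13184

Δ: Δ0=-5/3, Δ1=1, Δ2=2/3, Δ3=-8/3, Δ4=-1/2
row 1: diag=12, rhs=16; c'=1/4, d'=4/3
row 2: denom=12−3·1/4=45/4; d'=(-2−3·4/3)/(45/4)=-8/15
row 3: denom=12−3·4/15=56/5; d'=(-20−3·-8/15)/(56/5)=-23/14
row 4: denom=10−3·15/56=515/56; d'=(13−3·-23/14)/(515/56)=1004/515
back: M4=1004/515
back: M3=-23/14−15/56·1004/515=-223/103
back: M2=-8/15−4/15·-223/103=68/1545
back: M1=4/3−1/4·68/1545=681/515
M: M0=0, M1=681/515, M2=68/1545, M3=-223/103, M4=1004/515, M5=0
seg 0: a=5, c=M0/2=0, d=(M1−M0)/(6·3)=227/3090, b=Δ0−h0·(2M0+M1)/6=-7193/3090
seg 1: a=0, c=M1/2=681/1030, d=(M2−M1)/(6·3)=-395/5562, b=Δ1−h1·(2M1+M2)/6=-532/1545
seg 2: a=3, c=M2/2=34/1545, d=(M3−M2)/(6·3)=-3413/27810, b=Δ2−h2·(2M2+M3)/6=5269/3090
seg 3: a=5, c=M3/2=-223/206, d=(M4−M3)/(6·3)=2119/9270, b=Δ3−h3·(2M3+M4)/6=-2281/1545
seg 4: a=-3, c=M4/2=502/515, d=(M5−M4)/(6·2)=-251/1545, b=Δ4−h4·(2M4+M5)/6=-5561/3090
t_q=3/4 → seg 0, τ=3/4; S=5+-7193/3090·τ+0·τ²+227/3090·τ³=43311/13184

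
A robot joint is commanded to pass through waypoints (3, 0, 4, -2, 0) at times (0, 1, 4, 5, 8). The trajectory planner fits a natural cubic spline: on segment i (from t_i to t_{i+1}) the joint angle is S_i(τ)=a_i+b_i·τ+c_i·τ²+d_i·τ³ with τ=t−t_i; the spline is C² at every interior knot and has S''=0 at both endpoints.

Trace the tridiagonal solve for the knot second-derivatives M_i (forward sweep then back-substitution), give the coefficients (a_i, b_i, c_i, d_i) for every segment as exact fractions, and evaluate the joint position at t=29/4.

Δ: Δ0=-3, Δ1=4/3, Δ2=-6, Δ3=2/3
row 1: diag=8, rhs=26; c'=3/8, d'=13/4
row 2: denom=8−3·3/8=55/8; d'=(-44−3·13/4)/(55/8)=-86/11
row 3: denom=8−1·8/55=432/55; d'=(40−1·-86/11)/(432/55)=1315/216
back: M3=1315/216
back: M2=-86/11−8/55·1315/216=-235/27
back: M1=13/4−3/8·-235/27=469/72
M: M0=0, M1=469/72, M2=-235/27, M3=1315/216, M4=0
seg 0: a=3, c=M0/2=0, d=(M1−M0)/(6·1)=469/432, b=Δ0−h0·(2M0+M1)/6=-1765/432
seg 1: a=0, c=M1/2=469/144, d=(M2−M1)/(6·3)=-3287/3888, b=Δ1−h1·(2M1+M2)/6=-179/216
seg 2: a=4, c=M2/2=-235/54, d=(M3−M2)/(6·1)=355/144, b=Δ2−h2·(2M2+M3)/6=-1777/432
seg 3: a=-2, c=M3/2=1315/432, d=(M4−M3)/(6·3)=-1315/3888, b=Δ3−h3·(2M3+M4)/6=-1171/216
t_q=29/4 → seg 3, τ=9/4; S=-2+-1171/216·τ+1315/432·τ²+-1315/3888·τ³=-8111/3072

  seg 0: a=3 b=-1765/432 c=0 d=469/432
  seg 1: a=0 b=-179/216 c=469/144 d=-3287/3888
  seg 2: a=4 b=-1777/432 c=-235/54 d=355/144
  seg 3: a=-2 b=-1171/216 c=1315/432 d=-1315/3888
S(29/4) = -8111/3072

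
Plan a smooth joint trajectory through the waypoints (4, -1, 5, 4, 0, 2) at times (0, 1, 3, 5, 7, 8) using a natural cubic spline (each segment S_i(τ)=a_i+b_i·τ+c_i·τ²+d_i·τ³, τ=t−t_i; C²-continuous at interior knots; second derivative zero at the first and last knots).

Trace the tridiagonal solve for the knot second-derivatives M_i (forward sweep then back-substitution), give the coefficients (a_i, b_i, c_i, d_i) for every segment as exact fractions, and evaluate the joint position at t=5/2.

Δ: Δ0=-5, Δ1=3, Δ2=-1/2, Δ3=-2, Δ4=2
row 1: diag=6, rhs=48; c'=1/3, d'=8
row 2: denom=8−2·1/3=22/3; d'=(-21−2·8)/(22/3)=-111/22
row 3: denom=8−2·3/11=82/11; d'=(-9−2·-111/22)/(82/11)=6/41
row 4: denom=6−2·11/41=224/41; d'=(24−2·6/41)/(224/41)=243/56
back: M4=243/56
back: M3=6/41−11/41·243/56=-57/56
back: M2=-111/22−3/11·-57/56=-267/56
back: M1=8−1/3·-267/56=537/56
M: M0=0, M1=537/56, M2=-267/56, M3=-57/56, M4=243/56, M5=0
seg 0: a=4, c=M0/2=0, d=(M1−M0)/(6·1)=179/112, b=Δ0−h0·(2M0+M1)/6=-739/112
seg 1: a=-1, c=M1/2=537/112, d=(M2−M1)/(6·2)=-67/56, b=Δ1−h1·(2M1+M2)/6=-101/56
seg 2: a=5, c=M2/2=-267/112, d=(M3−M2)/(6·2)=5/16, b=Δ2−h2·(2M2+M3)/6=169/56
seg 3: a=4, c=M3/2=-57/112, d=(M4−M3)/(6·2)=25/56, b=Δ3−h3·(2M3+M4)/6=-155/56
seg 4: a=0, c=M4/2=243/112, d=(M5−M4)/(6·1)=-81/112, b=Δ4−h4·(2M4+M5)/6=31/56
t_q=5/2 → seg 1, τ=3/2; S=-1+-101/56·τ+537/112·τ²+-67/56·τ³=341/112

  seg 0: a=4 b=-739/112 c=0 d=179/112
  seg 1: a=-1 b=-101/56 c=537/112 d=-67/56
  seg 2: a=5 b=169/56 c=-267/112 d=5/16
  seg 3: a=4 b=-155/56 c=-57/112 d=25/56
  seg 4: a=0 b=31/56 c=243/112 d=-81/112
S(5/2) = 341/112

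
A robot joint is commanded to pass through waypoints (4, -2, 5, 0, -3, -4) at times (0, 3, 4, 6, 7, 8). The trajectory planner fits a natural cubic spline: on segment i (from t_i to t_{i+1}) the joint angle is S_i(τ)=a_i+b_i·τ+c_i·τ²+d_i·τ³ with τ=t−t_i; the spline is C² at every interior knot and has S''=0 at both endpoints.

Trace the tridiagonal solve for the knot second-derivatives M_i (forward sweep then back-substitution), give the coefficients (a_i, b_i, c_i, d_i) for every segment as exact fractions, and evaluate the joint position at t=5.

Δ: Δ0=-2, Δ1=7, Δ2=-5/2, Δ3=-3, Δ4=-1
row 1: diag=8, rhs=54; c'=1/8, d'=27/4
row 2: denom=6−1·1/8=47/8; d'=(-57−1·27/4)/(47/8)=-510/47
row 3: denom=6−2·16/47=250/47; d'=(-3−2·-510/47)/(250/47)=879/250
row 4: denom=4−1·47/250=953/250; d'=(12−1·879/250)/(953/250)=2121/953
back: M4=2121/953
back: M3=879/250−47/250·2121/953=2952/953
back: M2=-510/47−16/47·2952/953=-11346/953
back: M1=27/4−1/8·-11346/953=7851/953
M: M0=0, M1=7851/953, M2=-11346/953, M3=2952/953, M4=2121/953, M5=0
seg 0: a=4, c=M0/2=0, d=(M1−M0)/(6·3)=2617/5718, b=Δ0−h0·(2M0+M1)/6=-11663/1906
seg 1: a=-2, c=M1/2=7851/1906, d=(M2−M1)/(6·1)=-6399/1906, b=Δ1−h1·(2M1+M2)/6=5945/953
seg 2: a=5, c=M2/2=-5673/953, d=(M3−M2)/(6·2)=2383/1906, b=Δ2−h2·(2M2+M3)/6=8395/1906
seg 3: a=0, c=M3/2=1476/953, d=(M4−M3)/(6·1)=-277/1906, b=Δ3−h3·(2M3+M4)/6=-8393/1906
seg 4: a=-3, c=M4/2=2121/1906, d=(M5−M4)/(6·1)=-707/1906, b=Δ4−h4·(2M4+M5)/6=-1660/953
t_q=5 → seg 2, τ=1; S=5+8395/1906·τ+-5673/953·τ²+2383/1906·τ³=4481/953

  seg 0: a=4 b=-11663/1906 c=0 d=2617/5718
  seg 1: a=-2 b=5945/953 c=7851/1906 d=-6399/1906
  seg 2: a=5 b=8395/1906 c=-5673/953 d=2383/1906
  seg 3: a=0 b=-8393/1906 c=1476/953 d=-277/1906
  seg 4: a=-3 b=-1660/953 c=2121/1906 d=-707/1906
S(5) = 4481/953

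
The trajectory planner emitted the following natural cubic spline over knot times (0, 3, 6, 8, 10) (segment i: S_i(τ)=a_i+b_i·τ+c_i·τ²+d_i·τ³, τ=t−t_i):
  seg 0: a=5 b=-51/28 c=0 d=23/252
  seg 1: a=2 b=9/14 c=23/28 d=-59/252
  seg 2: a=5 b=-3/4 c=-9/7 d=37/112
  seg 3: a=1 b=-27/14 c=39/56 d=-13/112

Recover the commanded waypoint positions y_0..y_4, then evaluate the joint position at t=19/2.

y_0 = S_0(0) = a_0 = 5
y_1 = S_1(0) = a_1 = 2
y_2 = S_2(0) = a_2 = 5
y_3 = S_3(0) = a_3 = 1
y_4 = S_3(2) = -1
t_q=19/2 is in segment 3 (τ=3/2); S_3(τ)=-643/896

y_0=5 y_1=2 y_2=5 y_3=1 y_4=-1
S(19/2) = -643/896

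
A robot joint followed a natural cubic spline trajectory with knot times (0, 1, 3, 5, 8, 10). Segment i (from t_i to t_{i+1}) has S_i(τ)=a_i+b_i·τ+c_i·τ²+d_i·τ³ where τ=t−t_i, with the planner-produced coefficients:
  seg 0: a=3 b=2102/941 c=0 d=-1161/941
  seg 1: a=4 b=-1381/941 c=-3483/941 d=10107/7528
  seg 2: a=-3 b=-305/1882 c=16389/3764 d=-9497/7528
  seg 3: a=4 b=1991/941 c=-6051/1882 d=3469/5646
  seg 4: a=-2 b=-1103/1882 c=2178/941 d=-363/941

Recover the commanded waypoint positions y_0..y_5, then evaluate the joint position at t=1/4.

y_0 = S_0(0) = a_0 = 3
y_1 = S_1(0) = a_1 = 4
y_2 = S_2(0) = a_2 = -3
y_3 = S_3(0) = a_3 = 4
y_4 = S_4(0) = a_4 = -2
y_5 = S_4(2) = 3
t_q=1/4 is in segment 0 (τ=1/4); S_0(τ)=213143/60224

y_0=3 y_1=4 y_2=-3 y_3=4 y_4=-2 y_5=3
S(1/4) = 213143/60224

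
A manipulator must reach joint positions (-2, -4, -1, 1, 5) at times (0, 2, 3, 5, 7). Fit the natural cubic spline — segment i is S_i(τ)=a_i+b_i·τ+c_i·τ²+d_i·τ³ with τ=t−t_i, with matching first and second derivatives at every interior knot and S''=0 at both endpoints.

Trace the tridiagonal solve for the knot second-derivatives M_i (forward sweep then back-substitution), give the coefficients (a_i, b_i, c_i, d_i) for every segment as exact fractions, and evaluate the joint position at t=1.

Δ: Δ0=-1, Δ1=3, Δ2=1, Δ3=2
row 1: diag=6, rhs=24; c'=1/6, d'=4
row 2: denom=6−1·1/6=35/6; d'=(-12−1·4)/(35/6)=-96/35
row 3: denom=8−2·12/35=256/35; d'=(6−2·-96/35)/(256/35)=201/128
back: M3=201/128
back: M2=-96/35−12/35·201/128=-105/32
back: M1=4−1/6·-105/32=291/64
M: M0=0, M1=291/64, M2=-105/32, M3=201/128, M4=0
seg 0: a=-2, c=M0/2=0, d=(M1−M0)/(6·2)=97/256, b=Δ0−h0·(2M0+M1)/6=-161/64
seg 1: a=-4, c=M1/2=291/128, d=(M2−M1)/(6·1)=-167/128, b=Δ1−h1·(2M1+M2)/6=65/32
seg 2: a=-1, c=M2/2=-105/64, d=(M3−M2)/(6·2)=207/512, b=Δ2−h2·(2M2+M3)/6=341/128
seg 3: a=1, c=M3/2=201/256, d=(M4−M3)/(6·2)=-67/512, b=Δ3−h3·(2M3+M4)/6=61/64
t_q=1 → seg 0, τ=1; S=-2+-161/64·τ+0·τ²+97/256·τ³=-1059/256

  seg 0: a=-2 b=-161/64 c=0 d=97/256
  seg 1: a=-4 b=65/32 c=291/128 d=-167/128
  seg 2: a=-1 b=341/128 c=-105/64 d=207/512
  seg 3: a=1 b=61/64 c=201/256 d=-67/512
S(1) = -1059/256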